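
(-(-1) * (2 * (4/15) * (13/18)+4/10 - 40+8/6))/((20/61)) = -155977/1350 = -115.54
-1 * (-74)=74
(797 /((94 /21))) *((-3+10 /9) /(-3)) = 94843 /846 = 112.11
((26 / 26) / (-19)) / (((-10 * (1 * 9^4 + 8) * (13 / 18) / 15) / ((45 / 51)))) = 405 / 27583231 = 0.00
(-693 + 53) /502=-320 /251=-1.27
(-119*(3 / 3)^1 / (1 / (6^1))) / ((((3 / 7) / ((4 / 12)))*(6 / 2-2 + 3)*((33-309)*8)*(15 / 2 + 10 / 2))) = 833 / 165600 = 0.01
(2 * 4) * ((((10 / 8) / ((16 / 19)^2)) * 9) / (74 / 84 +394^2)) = 341145 / 417276736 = 0.00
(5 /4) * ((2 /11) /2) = 5 /44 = 0.11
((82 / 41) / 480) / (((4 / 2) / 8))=0.02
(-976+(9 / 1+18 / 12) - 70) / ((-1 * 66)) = 2071 / 132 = 15.69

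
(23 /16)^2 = 529 /256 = 2.07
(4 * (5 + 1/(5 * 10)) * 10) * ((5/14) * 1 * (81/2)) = 20331/7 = 2904.43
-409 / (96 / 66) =-4499 / 16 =-281.19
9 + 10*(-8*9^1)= -711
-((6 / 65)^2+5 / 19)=-21809 / 80275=-0.27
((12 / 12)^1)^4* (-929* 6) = -5574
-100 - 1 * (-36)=-64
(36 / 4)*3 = 27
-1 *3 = -3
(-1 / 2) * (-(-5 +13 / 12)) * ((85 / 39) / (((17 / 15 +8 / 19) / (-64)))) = 3036200 / 17277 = 175.74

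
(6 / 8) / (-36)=-1 / 48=-0.02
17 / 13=1.31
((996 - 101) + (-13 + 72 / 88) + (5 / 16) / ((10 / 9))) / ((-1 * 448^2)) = -310851 / 70647808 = -0.00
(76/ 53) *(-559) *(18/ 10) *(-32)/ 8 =1529424/ 265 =5771.41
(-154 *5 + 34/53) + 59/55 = -2239553/2915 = -768.29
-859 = -859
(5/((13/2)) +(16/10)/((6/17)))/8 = 517/780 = 0.66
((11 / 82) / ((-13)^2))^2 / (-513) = -121 / 98518656132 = -0.00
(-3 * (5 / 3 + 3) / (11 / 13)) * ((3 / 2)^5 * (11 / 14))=-98.72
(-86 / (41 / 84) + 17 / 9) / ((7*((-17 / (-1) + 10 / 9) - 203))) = 64319 / 477568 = 0.13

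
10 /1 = 10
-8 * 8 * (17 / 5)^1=-1088 / 5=-217.60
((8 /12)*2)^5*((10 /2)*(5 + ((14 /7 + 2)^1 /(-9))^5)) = 1506411520 /14348907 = 104.98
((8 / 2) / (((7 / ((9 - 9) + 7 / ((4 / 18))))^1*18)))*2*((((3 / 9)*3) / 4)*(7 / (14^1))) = 1 / 4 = 0.25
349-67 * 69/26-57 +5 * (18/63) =21043/182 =115.62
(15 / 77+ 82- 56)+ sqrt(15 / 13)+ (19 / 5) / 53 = sqrt(195) / 13+ 535968 / 20405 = 27.34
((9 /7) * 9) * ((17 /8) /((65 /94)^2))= 3041793 /59150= 51.43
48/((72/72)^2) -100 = -52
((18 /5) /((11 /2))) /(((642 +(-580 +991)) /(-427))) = -1708 /6435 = -0.27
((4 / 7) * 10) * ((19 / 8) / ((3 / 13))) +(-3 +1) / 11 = 13543 / 231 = 58.63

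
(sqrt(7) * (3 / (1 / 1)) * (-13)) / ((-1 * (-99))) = -13 * sqrt(7) / 33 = -1.04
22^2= 484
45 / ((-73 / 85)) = -3825 / 73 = -52.40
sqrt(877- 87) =sqrt(790) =28.11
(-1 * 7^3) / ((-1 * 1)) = 343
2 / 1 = 2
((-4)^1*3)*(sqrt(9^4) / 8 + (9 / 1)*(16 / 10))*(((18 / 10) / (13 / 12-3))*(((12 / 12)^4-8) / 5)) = -1112454 / 2875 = -386.94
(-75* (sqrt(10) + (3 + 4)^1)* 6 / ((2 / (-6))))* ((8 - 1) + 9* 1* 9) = 118800* sqrt(10) + 831600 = 1207278.59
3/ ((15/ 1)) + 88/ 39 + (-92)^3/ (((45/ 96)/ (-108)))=34984894943/ 195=179409717.66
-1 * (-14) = 14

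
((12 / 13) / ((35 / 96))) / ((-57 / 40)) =-3072 / 1729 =-1.78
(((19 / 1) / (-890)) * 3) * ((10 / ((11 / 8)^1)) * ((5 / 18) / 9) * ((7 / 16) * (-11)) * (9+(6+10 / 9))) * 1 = 96425 / 86508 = 1.11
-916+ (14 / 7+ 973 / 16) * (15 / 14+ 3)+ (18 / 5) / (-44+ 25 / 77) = -829077383 / 1255520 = -660.35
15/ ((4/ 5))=75/ 4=18.75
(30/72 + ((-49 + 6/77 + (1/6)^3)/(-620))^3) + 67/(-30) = -2673875755805819/1472256252149760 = -1.82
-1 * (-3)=3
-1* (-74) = 74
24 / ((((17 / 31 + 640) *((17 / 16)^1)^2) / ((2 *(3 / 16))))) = 23808 / 1912891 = 0.01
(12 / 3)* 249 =996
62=62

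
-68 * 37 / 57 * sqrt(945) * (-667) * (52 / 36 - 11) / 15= -144322792 * sqrt(105) / 2565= -576556.94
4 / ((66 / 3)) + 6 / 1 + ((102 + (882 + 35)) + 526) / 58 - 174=-90073 / 638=-141.18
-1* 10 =-10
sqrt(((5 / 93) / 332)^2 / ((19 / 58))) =5 * sqrt(1102) / 586644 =0.00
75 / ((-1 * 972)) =-25 / 324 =-0.08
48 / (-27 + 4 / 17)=-816 / 455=-1.79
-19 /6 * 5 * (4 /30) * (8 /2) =-76 /9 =-8.44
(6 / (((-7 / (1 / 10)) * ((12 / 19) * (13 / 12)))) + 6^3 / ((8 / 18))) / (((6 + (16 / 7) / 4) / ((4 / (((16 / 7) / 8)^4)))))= 530796273 / 11960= 44380.96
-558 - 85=-643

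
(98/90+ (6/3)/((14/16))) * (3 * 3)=30.37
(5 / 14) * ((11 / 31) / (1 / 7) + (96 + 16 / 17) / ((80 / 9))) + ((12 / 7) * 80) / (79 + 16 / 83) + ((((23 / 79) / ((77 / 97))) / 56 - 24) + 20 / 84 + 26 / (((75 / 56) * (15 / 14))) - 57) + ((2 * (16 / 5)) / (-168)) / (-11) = -322500430524313 / 5746727889000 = -56.12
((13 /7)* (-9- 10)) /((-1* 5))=247 /35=7.06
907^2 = 822649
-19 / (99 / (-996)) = 6308 / 33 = 191.15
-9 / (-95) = 9 / 95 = 0.09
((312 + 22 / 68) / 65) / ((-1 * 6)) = -10619 / 13260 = -0.80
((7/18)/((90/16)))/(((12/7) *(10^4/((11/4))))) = 539/48600000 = 0.00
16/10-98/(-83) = 1154/415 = 2.78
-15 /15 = -1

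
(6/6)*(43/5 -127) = -592/5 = -118.40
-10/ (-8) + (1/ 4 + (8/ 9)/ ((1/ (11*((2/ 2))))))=203/ 18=11.28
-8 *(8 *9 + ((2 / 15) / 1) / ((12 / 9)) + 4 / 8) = -2904 / 5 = -580.80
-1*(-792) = 792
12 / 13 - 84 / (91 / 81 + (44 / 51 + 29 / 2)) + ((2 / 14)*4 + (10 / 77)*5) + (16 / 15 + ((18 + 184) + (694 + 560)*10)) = 12740.12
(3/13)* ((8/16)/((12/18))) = 9/52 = 0.17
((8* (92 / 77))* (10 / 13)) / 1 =7360 / 1001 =7.35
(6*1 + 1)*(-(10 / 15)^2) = -28 / 9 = -3.11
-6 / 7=-0.86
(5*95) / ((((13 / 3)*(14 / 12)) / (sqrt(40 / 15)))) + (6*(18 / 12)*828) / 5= 5700*sqrt(6) / 91 + 7452 / 5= 1643.83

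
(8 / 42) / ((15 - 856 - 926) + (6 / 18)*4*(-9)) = -4 / 37359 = -0.00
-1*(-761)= 761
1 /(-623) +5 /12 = 3103 /7476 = 0.42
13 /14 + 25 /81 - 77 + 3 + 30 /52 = -532082 /7371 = -72.19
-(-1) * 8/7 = 8/7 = 1.14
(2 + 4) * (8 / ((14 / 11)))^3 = 511104 / 343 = 1490.10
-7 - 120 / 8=-22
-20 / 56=-5 / 14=-0.36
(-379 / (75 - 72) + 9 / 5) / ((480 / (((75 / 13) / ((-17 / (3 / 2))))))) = 467 / 3536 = 0.13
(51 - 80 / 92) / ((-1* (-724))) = 1153 / 16652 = 0.07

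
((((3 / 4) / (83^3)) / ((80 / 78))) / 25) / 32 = 117 / 73188736000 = 0.00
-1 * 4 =-4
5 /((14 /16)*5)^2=64 /245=0.26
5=5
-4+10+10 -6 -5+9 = 14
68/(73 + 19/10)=680/749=0.91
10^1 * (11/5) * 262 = 5764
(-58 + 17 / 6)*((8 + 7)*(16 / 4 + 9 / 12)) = -31445 / 8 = -3930.62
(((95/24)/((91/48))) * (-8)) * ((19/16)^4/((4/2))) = -12380495/745472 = -16.61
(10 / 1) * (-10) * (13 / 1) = -1300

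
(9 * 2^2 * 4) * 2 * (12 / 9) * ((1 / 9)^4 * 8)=1024 / 2187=0.47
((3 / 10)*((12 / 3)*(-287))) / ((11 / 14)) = -24108 / 55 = -438.33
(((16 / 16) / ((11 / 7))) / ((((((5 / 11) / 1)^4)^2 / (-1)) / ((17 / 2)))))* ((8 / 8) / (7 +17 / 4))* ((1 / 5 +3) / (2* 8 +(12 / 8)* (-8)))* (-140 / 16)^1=32465626886 / 17578125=1846.93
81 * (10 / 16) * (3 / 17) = 1215 / 136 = 8.93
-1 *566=-566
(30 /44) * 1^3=15 /22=0.68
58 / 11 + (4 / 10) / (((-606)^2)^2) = 19555030555931 / 3708712691640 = 5.27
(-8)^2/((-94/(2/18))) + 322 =136174/423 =321.92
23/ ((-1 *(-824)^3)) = 0.00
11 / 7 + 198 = 1397 / 7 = 199.57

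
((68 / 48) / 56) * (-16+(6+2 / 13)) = -68 / 273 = -0.25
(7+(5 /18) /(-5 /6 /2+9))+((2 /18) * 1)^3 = 528142 /75087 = 7.03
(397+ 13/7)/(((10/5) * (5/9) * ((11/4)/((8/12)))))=33504/385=87.02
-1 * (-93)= 93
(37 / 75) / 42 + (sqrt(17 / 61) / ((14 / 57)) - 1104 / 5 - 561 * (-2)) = 57 * sqrt(1037) / 854 + 2838817 / 3150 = 903.36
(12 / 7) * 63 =108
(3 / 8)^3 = 0.05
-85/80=-17/16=-1.06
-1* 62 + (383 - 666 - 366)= -711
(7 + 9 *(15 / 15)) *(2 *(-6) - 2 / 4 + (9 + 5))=24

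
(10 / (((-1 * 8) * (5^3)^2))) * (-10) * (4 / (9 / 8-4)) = -16 / 14375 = -0.00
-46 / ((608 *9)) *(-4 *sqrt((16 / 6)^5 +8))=23 *sqrt(26034) / 9234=0.40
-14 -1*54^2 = -2930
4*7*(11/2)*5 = 770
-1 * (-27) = 27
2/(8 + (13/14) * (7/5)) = 20/93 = 0.22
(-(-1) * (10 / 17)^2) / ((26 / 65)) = 250 / 289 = 0.87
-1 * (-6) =6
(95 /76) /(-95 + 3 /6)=-5 /378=-0.01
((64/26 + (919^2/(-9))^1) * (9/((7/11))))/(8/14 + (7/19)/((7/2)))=-458922409/234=-1961206.88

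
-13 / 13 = -1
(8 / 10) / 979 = 4 / 4895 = 0.00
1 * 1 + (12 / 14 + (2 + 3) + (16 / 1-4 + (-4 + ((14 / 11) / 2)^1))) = 1193 / 77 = 15.49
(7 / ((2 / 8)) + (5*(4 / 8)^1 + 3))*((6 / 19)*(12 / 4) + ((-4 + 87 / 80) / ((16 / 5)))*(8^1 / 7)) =-26465 / 8512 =-3.11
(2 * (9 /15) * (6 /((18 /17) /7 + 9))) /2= 238 /605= 0.39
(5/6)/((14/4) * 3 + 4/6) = 5/67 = 0.07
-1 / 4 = -0.25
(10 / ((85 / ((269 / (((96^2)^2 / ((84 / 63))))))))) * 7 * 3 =1883 / 180486144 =0.00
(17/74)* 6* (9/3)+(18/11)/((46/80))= 65349/9361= 6.98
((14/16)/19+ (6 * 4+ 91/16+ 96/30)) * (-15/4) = -150177/1216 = -123.50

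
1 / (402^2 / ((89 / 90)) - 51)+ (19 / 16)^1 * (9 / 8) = 2486320783 / 1861097088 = 1.34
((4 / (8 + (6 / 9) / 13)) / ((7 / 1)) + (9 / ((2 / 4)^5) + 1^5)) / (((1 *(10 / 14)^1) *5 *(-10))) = -317689 / 39250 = -8.09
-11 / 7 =-1.57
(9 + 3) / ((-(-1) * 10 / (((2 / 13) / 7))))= 12 / 455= 0.03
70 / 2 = 35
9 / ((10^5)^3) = 0.00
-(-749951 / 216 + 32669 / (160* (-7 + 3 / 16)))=3501.97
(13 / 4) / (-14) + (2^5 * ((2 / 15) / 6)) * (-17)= -31049 / 2520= -12.32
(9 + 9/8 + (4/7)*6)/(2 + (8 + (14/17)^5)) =1.31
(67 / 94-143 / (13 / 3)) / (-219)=3035 / 20586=0.15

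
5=5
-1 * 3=-3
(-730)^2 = 532900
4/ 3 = 1.33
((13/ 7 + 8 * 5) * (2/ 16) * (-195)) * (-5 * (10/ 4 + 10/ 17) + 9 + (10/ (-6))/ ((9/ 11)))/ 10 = 29645447/ 34272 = 865.00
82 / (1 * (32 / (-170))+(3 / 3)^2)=6970 / 69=101.01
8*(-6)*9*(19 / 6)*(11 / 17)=-15048 / 17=-885.18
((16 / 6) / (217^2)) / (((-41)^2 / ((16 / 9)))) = 128 / 2137228443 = 0.00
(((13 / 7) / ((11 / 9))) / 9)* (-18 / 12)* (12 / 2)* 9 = -13.68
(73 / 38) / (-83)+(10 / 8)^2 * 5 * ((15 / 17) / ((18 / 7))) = 6839807 / 2573664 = 2.66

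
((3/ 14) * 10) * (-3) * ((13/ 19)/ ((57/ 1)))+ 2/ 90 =-6248/ 113715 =-0.05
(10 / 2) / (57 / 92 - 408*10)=-460 / 375303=-0.00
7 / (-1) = -7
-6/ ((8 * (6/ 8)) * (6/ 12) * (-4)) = 1/ 2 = 0.50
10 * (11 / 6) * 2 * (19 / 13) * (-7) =-14630 / 39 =-375.13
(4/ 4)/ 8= 1/ 8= 0.12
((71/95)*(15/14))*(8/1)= 852/133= 6.41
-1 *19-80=-99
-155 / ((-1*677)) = 0.23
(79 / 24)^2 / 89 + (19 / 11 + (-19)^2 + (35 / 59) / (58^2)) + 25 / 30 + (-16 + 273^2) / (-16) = -120130285450019 / 27980352576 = -4293.38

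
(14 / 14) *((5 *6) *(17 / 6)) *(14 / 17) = 70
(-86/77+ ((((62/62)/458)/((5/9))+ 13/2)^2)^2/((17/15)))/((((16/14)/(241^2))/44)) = 41234824832905920195241/11687748544250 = 3528038328.07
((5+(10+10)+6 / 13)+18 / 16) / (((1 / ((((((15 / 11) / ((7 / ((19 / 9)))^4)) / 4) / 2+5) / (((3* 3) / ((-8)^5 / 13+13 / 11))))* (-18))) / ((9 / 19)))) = 36543456229661825 / 115141938912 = 317377.46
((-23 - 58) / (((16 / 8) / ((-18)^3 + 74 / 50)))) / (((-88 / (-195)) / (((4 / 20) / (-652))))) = -460465317 / 2868800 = -160.51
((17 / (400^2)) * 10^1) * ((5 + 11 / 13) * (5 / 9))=323 / 93600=0.00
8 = 8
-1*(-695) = 695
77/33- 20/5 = -5/3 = -1.67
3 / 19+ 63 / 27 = 142 / 57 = 2.49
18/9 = 2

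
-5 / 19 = -0.26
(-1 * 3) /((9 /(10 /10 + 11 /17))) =-28 /51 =-0.55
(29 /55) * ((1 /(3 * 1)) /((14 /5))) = 29 /462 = 0.06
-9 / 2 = -4.50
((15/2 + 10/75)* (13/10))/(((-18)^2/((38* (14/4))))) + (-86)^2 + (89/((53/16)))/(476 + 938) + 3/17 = 458203046879387/61917080400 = 7400.27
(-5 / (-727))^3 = 125 / 384240583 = 0.00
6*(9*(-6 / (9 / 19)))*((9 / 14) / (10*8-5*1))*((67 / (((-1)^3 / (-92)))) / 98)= -3162132 / 8575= -368.76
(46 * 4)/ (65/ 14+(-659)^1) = -2576/ 9161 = -0.28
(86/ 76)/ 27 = 43/ 1026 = 0.04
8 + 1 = 9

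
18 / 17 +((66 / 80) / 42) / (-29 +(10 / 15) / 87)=76226553 / 72037840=1.06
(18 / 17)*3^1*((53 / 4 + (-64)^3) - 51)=-28315629 / 34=-832812.62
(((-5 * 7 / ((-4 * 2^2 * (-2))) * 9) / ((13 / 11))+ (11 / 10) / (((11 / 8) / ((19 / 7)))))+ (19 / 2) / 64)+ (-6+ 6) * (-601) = -349991 / 58240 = -6.01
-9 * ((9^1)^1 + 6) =-135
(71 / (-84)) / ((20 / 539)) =-5467 / 240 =-22.78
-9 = -9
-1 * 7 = -7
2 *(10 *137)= 2740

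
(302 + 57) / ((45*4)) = 1.99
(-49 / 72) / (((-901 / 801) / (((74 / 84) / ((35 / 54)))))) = 29637 / 36040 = 0.82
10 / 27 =0.37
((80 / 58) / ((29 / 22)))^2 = 774400 / 707281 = 1.09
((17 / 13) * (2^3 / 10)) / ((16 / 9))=153 / 260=0.59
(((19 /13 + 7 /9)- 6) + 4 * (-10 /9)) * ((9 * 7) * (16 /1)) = -107520 /13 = -8270.77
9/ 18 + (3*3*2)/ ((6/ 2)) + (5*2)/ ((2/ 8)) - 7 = 79/ 2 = 39.50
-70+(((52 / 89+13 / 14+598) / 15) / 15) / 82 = -1608462007 / 22988700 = -69.97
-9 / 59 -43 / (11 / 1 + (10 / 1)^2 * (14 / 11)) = -41596 / 89739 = -0.46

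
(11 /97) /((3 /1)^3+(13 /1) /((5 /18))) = 55 /35793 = 0.00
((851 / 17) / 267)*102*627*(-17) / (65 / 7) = -126991326 / 5785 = -21951.83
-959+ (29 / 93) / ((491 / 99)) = -14595982 / 15221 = -958.94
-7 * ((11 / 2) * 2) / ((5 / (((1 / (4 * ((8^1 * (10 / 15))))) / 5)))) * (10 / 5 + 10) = -693 / 400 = -1.73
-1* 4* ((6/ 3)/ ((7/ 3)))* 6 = -144/ 7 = -20.57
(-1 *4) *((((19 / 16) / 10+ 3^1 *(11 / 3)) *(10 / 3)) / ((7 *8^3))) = -593 / 14336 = -0.04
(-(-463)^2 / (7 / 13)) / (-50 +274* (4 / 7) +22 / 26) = -36228361 / 9775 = -3706.23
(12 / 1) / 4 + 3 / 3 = 4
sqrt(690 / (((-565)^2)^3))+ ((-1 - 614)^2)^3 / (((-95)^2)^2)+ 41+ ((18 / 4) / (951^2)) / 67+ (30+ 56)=sqrt(690) / 180362125+ 1165719558478883824113 / 1754840813846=664287922.46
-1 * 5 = -5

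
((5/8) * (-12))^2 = 56.25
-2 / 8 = -0.25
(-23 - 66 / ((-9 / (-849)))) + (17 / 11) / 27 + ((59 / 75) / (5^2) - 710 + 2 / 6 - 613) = -1405474159 / 185625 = -7571.58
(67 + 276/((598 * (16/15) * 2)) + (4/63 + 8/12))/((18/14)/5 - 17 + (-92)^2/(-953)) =-4242617815/1599994656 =-2.65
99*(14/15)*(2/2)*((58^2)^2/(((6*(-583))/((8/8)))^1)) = -298926.31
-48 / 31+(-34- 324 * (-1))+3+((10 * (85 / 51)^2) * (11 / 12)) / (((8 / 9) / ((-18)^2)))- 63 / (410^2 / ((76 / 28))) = 24942150037 / 2605550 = 9572.70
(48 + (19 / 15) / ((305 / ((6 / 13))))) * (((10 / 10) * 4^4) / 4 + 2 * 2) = 64711384 / 19825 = 3264.13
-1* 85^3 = -614125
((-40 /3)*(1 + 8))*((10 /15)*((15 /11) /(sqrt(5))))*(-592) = 142080*sqrt(5) /11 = 28881.87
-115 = -115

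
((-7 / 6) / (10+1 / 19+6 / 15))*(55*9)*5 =-182875 / 662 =-276.25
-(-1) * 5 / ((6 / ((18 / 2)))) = 15 / 2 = 7.50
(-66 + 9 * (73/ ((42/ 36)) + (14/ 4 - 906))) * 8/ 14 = -213510/ 49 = -4357.35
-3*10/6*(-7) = 35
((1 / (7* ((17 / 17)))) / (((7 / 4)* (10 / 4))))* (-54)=-1.76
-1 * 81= -81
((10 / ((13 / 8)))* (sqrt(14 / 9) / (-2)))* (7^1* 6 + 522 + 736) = -4000* sqrt(14) / 3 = -4988.88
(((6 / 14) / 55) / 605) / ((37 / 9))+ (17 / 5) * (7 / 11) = 18646732 / 8618225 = 2.16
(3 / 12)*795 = 795 / 4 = 198.75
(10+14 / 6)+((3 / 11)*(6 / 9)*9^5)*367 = 130026305 / 33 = 3940191.06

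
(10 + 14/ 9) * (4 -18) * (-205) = 298480/ 9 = 33164.44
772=772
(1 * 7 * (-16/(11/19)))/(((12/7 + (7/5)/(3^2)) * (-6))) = 5880/341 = 17.24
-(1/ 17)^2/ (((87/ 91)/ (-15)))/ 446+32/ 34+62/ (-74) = 14308905/ 138303262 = 0.10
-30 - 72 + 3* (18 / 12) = -195 / 2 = -97.50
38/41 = 0.93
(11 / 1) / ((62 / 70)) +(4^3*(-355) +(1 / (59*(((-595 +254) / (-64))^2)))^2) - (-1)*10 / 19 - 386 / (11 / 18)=-20871402265942159573 / 894283340089579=-23338.69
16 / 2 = 8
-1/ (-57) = 1/ 57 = 0.02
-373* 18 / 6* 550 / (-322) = 307725 / 161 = 1911.34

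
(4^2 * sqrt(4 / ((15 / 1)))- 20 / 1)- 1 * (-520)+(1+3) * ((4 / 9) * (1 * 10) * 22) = 32 * sqrt(15) / 15+8020 / 9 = 899.37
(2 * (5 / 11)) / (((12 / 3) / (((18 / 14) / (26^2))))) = 45 / 104104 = 0.00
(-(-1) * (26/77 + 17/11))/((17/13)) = 1885/1309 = 1.44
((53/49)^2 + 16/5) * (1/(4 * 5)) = 52461/240100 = 0.22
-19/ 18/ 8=-19/ 144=-0.13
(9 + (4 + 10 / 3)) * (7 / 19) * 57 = 343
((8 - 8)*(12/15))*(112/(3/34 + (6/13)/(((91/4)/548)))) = 0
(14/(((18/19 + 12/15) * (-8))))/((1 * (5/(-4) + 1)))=665/166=4.01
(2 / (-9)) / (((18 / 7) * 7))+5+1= 485 / 81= 5.99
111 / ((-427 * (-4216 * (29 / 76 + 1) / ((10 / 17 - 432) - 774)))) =-7202938 / 133892255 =-0.05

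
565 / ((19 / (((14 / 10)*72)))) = 56952 / 19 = 2997.47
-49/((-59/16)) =784/59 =13.29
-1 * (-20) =20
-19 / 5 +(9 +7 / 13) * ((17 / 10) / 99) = -23399 / 6435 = -3.64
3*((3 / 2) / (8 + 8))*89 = 801 / 32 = 25.03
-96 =-96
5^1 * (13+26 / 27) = 1885 / 27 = 69.81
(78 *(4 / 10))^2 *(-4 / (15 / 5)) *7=-227136 / 25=-9085.44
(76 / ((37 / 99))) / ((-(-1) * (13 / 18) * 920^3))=16929 / 46818616000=0.00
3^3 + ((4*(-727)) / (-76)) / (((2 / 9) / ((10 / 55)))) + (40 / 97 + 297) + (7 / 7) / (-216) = 1557660055 / 4378968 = 355.71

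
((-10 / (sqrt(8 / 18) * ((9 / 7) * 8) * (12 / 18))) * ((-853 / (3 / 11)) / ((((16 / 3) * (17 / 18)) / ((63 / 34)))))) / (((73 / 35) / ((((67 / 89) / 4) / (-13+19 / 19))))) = -145550738025 / 7690784768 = -18.93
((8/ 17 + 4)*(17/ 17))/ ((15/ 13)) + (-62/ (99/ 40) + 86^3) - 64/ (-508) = 679733731228/ 1068705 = 636034.95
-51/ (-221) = 3/ 13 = 0.23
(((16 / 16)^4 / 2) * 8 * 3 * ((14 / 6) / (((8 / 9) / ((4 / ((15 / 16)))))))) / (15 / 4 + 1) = 2688 / 95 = 28.29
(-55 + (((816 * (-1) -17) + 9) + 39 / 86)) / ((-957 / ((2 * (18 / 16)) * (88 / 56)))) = 3.25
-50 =-50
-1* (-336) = 336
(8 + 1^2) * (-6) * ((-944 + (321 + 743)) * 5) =-32400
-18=-18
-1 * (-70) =70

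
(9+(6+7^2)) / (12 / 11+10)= 352 / 61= 5.77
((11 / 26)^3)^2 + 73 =22552623209 / 308915776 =73.01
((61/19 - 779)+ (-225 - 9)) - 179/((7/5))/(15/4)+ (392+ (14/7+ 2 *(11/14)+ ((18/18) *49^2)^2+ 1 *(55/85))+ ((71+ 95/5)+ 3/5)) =195494333014/33915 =5764243.93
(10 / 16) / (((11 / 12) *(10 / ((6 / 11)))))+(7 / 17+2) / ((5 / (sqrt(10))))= 9 / 242+41 *sqrt(10) / 85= 1.56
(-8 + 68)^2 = 3600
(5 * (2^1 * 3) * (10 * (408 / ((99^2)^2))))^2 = 184960000 / 113919098077521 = 0.00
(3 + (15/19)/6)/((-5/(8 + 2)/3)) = -357/19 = -18.79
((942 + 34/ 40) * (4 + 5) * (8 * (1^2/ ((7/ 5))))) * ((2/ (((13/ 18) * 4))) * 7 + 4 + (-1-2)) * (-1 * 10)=-257963760/ 91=-2834766.59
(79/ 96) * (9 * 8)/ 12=79/ 16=4.94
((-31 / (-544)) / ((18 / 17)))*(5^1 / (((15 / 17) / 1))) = 527 / 1728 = 0.30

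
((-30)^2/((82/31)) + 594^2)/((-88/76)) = -137562147/451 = -305015.85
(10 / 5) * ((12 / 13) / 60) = 0.03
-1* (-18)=18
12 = 12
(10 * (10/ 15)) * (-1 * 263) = -5260/ 3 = -1753.33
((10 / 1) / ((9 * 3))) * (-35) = -12.96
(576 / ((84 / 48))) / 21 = 768 / 49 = 15.67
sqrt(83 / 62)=sqrt(5146) / 62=1.16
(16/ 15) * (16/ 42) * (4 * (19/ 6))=4864/ 945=5.15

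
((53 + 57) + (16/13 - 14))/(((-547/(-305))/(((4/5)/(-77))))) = -308416/547547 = -0.56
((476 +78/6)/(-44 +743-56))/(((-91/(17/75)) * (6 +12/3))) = -0.00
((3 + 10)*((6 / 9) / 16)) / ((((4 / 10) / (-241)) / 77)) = -1206205 / 48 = -25129.27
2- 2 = 0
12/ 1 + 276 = 288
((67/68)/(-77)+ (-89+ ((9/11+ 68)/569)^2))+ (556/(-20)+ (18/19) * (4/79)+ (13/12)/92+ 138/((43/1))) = -188561216266502882267/1660906137939473040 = -113.53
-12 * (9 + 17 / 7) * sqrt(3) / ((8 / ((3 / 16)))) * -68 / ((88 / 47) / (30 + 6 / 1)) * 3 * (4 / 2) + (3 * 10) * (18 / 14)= 270 / 7 + 1941570 * sqrt(3) / 77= 43712.57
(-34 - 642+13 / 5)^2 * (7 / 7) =11336689 / 25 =453467.56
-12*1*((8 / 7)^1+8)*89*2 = -136704 / 7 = -19529.14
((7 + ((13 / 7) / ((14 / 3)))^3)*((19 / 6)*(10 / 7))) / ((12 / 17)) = 10735975745 / 237180384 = 45.27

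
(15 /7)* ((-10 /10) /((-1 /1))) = 15 /7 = 2.14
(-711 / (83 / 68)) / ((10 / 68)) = -1643832 / 415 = -3961.04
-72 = -72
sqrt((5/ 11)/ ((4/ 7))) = 0.89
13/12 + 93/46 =857/276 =3.11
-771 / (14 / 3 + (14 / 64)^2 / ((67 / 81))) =-158690304 / 972419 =-163.19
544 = 544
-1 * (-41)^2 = -1681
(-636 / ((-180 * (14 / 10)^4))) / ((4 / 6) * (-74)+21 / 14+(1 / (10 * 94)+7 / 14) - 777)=-6227500 / 5581405417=-0.00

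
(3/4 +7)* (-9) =-279/4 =-69.75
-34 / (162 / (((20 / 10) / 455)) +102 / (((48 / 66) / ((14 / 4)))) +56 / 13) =-3536 / 3884419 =-0.00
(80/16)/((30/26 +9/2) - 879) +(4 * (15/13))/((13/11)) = 14964650/3837483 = 3.90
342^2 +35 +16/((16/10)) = 117009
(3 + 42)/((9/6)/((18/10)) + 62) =270/377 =0.72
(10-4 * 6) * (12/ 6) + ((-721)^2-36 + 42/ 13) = 6757143/ 13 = 519780.23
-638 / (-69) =638 / 69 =9.25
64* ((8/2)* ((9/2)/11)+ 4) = 3968/11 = 360.73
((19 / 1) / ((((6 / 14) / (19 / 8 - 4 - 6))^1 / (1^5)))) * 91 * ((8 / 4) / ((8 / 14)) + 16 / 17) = -111480733 / 816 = -136618.55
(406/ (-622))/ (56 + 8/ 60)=-3045/ 261862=-0.01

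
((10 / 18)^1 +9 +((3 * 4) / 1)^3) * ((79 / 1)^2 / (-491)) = -97596758 / 4419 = -22085.71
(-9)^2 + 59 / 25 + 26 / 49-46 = 46416 / 1225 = 37.89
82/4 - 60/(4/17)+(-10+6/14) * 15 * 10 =-23383/14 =-1670.21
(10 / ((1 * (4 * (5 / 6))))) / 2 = 3 / 2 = 1.50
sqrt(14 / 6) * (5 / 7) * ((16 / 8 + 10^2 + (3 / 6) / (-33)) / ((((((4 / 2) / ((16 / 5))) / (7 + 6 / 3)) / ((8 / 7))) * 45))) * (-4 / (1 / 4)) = -3446272 * sqrt(21) / 24255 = -651.12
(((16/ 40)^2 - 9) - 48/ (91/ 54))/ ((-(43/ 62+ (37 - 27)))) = 5264482/ 1508325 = 3.49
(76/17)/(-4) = -19/17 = -1.12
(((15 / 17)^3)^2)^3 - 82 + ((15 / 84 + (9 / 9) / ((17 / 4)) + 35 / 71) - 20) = -100.99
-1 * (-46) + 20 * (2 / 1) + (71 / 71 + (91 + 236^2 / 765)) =191866 / 765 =250.81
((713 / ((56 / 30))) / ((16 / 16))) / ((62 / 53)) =18285 / 56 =326.52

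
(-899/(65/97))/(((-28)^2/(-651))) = 8109879/7280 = 1113.99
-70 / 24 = -35 / 12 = -2.92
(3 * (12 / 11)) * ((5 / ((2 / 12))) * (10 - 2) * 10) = 86400 / 11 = 7854.55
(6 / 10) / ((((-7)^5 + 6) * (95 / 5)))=-3 / 1596095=-0.00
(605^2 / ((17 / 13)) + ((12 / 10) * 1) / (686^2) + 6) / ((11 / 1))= 5598241781281 / 220003630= 25446.13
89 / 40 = 2.22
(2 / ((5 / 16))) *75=480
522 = 522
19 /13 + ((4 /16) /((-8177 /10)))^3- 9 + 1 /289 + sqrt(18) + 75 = 3* sqrt(2) + 295087284841107 /4373931529864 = 71.71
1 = 1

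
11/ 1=11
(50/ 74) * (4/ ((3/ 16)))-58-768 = -811.59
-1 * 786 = -786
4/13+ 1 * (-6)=-74/13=-5.69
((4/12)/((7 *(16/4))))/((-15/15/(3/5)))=-1/140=-0.01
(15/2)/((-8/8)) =-15/2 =-7.50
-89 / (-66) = 89 / 66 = 1.35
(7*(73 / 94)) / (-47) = -511 / 4418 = -0.12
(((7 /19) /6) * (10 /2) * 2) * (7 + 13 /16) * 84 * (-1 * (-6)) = 91875 /38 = 2417.76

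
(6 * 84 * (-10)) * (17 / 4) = -21420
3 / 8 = 0.38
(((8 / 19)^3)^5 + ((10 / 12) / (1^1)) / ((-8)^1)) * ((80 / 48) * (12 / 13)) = -0.16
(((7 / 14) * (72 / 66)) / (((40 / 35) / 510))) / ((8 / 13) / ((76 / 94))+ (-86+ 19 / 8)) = -5290740 / 1801129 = -2.94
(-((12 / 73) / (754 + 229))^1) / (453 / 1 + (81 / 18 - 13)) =-24 / 63793751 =-0.00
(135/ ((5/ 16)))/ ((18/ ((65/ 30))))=52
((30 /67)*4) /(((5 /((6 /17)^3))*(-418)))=-2592 /68796739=-0.00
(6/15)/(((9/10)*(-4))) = -1/9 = -0.11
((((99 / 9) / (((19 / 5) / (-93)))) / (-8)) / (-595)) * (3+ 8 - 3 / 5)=-13299 / 22610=-0.59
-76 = -76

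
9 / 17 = 0.53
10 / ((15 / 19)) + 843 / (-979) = 34673 / 2937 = 11.81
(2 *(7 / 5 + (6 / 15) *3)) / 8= 13 / 20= 0.65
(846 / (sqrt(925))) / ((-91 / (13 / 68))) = -423 * sqrt(37) / 44030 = -0.06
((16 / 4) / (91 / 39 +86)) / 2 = 6 / 265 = 0.02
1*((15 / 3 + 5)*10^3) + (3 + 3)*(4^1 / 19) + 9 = 190195 / 19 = 10010.26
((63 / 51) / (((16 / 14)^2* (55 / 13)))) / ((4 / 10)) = 0.56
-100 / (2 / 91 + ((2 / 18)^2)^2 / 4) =-238820400 / 52579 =-4542.13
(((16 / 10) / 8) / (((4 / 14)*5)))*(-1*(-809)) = 5663 / 50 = 113.26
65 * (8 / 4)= 130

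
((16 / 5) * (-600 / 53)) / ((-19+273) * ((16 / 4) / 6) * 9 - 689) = -384 / 8851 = -0.04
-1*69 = -69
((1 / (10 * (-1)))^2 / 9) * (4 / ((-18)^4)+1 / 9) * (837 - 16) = 2394857 / 23619600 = 0.10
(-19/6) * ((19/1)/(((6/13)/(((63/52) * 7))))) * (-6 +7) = -17689/16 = -1105.56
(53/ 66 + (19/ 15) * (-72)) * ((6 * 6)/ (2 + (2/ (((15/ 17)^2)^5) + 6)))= -10321234681640625/ 47548550092439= -217.07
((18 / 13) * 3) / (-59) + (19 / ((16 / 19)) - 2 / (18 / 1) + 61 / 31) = 83367313 / 3423888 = 24.35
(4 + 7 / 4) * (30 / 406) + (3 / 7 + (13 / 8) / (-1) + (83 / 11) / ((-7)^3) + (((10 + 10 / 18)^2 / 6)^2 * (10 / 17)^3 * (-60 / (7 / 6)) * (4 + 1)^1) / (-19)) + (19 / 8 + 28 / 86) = 288713454839699893 / 303319307811366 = 951.85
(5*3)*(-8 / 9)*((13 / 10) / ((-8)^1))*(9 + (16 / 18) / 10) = 5317 / 270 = 19.69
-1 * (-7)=7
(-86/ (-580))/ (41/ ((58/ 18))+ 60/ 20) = 43/ 4560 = 0.01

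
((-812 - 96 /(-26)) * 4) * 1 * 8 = -336256 /13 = -25865.85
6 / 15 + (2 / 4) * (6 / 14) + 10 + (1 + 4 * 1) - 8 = 533 / 70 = 7.61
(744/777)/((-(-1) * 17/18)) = 4464/4403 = 1.01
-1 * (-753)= 753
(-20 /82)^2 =100 /1681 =0.06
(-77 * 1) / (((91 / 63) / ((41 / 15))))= -9471 / 65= -145.71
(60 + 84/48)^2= 61009/16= 3813.06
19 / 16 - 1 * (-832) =13331 / 16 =833.19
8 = 8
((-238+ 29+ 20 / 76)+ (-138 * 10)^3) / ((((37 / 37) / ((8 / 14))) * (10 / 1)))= -99866743932 / 665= -150175554.78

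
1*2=2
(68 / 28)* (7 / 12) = 17 / 12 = 1.42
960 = 960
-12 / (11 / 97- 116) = 388 / 3747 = 0.10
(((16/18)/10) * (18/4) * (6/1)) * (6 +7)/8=39/10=3.90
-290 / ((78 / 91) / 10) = -3383.33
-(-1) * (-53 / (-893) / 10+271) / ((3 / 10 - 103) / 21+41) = 50821743 / 6771619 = 7.51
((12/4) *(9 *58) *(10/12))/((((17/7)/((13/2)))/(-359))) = -42633045/34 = -1253913.09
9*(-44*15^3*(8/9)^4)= -22528000/27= -834370.37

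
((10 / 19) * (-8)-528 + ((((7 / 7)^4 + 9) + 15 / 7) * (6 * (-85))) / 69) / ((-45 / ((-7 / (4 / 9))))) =-951291 / 4370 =-217.69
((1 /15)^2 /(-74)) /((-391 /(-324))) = -18 /361675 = -0.00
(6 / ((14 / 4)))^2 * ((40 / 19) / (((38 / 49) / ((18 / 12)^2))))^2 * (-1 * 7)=-100018800 / 130321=-767.48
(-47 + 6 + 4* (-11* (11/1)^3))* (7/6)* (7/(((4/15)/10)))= -71791125/4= -17947781.25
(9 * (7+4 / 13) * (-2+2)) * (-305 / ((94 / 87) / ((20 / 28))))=0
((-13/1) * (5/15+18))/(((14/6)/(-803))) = 574145/7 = 82020.71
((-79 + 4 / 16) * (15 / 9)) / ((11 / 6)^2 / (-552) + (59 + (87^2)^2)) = -2608200 / 1138463302919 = -0.00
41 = 41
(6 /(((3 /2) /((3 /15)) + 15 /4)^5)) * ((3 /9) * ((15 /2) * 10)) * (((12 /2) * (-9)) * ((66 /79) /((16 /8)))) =-45056 /2399625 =-0.02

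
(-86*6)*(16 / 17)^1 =-8256 / 17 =-485.65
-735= -735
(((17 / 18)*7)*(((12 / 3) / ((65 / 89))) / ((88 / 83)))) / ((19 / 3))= 879053 / 163020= 5.39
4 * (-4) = -16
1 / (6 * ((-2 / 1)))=-1 / 12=-0.08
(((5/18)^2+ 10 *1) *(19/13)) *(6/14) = 62035/9828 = 6.31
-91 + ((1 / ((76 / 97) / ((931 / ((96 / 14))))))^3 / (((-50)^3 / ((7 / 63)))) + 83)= -100530639561511 / 7962624000000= -12.63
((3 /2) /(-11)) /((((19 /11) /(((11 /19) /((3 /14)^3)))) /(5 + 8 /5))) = -166012 /5415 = -30.66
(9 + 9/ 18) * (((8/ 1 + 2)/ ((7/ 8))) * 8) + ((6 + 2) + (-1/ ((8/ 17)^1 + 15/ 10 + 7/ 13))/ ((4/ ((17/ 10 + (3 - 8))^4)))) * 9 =129521541917/ 155260000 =834.22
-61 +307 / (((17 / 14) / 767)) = 3295529 / 17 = 193854.65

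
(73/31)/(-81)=-73/2511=-0.03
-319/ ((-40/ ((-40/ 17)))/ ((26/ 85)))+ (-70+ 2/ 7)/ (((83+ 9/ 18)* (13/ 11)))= -141557438/ 21959665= -6.45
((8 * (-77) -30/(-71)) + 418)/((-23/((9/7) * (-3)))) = -54108/1633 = -33.13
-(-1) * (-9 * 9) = -81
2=2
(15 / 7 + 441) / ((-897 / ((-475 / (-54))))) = -245575 / 56511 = -4.35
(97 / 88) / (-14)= -0.08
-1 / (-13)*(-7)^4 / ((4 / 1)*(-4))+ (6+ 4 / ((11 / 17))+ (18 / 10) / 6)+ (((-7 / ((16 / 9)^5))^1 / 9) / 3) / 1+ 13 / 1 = 10439228017 / 749731840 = 13.92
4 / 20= 1 / 5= 0.20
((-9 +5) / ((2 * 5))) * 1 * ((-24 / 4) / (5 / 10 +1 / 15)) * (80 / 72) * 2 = 160 / 17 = 9.41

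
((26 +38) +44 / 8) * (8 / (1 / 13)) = 7228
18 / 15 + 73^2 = 26651 / 5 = 5330.20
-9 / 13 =-0.69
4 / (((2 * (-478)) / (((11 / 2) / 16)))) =-11 / 7648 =-0.00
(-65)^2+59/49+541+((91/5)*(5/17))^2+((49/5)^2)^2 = 124081688211/8850625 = 14019.54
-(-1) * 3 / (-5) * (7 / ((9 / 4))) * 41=-1148 / 15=-76.53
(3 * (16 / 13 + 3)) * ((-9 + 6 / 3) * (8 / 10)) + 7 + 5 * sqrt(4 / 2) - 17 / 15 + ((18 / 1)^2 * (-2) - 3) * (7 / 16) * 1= -1092071 / 3120 + 5 * sqrt(2)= -342.95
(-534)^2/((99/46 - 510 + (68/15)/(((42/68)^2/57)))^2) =2933697731504400/295578170757769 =9.93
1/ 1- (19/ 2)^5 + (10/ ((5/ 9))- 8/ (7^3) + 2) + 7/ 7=-849060741/ 10976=-77356.12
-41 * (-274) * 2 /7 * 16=359488 /7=51355.43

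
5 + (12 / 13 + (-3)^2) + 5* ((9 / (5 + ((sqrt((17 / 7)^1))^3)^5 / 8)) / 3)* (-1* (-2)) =81103570026825360* sqrt(119) / 2854826953093906993 + 553243933223777070242 / 37112750390220790909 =15.22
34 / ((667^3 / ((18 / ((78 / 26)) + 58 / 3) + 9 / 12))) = 5321 / 1780445778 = 0.00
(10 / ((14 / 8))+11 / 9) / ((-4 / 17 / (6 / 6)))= -7429 / 252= -29.48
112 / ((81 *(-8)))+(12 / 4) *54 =13108 / 81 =161.83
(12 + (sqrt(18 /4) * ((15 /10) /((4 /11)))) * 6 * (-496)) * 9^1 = 108-165726 * sqrt(2) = -234263.96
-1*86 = -86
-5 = -5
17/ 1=17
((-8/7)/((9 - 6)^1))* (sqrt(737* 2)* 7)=-102.38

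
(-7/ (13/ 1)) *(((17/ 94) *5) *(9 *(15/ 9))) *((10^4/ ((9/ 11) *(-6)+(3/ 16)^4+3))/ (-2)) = -1072332800000/ 56023201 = -19140.87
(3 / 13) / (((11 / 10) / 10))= 300 / 143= 2.10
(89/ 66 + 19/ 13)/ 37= 2411/ 31746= 0.08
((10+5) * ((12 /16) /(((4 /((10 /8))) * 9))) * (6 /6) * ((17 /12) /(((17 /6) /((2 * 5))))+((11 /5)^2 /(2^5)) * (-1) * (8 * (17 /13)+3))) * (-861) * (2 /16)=-26540325 /212992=-124.61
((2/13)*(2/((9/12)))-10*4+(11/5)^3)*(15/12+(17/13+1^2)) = -5220367/50700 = -102.97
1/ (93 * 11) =1/ 1023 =0.00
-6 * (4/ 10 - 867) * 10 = 51996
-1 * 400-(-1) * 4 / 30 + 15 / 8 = -47759 / 120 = -397.99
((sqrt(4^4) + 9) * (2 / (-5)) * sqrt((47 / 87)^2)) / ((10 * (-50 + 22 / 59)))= 2773 / 254736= 0.01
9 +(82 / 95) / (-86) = 36724 / 4085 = 8.99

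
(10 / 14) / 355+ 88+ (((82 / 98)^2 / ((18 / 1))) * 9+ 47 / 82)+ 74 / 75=47131673639 / 524198325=89.91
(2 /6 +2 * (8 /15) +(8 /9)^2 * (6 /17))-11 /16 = 36403 /36720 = 0.99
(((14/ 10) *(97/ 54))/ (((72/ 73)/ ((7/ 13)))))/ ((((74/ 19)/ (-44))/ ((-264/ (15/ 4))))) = 3190726924/ 2922075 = 1091.94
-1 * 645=-645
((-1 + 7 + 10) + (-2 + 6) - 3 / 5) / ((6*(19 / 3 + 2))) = 97 / 250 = 0.39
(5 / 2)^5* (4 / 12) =3125 / 96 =32.55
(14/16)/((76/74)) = 259/304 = 0.85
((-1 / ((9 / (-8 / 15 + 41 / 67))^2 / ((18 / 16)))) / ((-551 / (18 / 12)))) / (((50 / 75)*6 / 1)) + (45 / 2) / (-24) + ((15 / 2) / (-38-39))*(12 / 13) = -109891178364259 / 106959417364800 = -1.03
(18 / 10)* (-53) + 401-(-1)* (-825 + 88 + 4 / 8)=-430.90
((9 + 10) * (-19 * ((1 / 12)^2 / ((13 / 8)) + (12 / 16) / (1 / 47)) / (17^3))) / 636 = -5956139 / 1462344624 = -0.00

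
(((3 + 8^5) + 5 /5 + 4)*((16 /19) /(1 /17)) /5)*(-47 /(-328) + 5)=482661.31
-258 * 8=-2064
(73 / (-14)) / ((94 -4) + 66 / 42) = -73 / 1282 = -0.06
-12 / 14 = -6 / 7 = -0.86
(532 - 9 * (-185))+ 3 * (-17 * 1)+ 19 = 2165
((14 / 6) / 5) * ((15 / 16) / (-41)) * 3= -21 / 656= -0.03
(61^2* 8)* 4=119072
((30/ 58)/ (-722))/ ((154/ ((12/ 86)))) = -45/ 69325718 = -0.00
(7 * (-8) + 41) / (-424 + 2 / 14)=35 / 989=0.04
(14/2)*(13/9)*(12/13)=28/3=9.33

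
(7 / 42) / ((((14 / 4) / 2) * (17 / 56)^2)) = 896 / 867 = 1.03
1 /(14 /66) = 33 /7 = 4.71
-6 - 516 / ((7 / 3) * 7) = -1842 / 49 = -37.59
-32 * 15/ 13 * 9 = -4320/ 13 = -332.31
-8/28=-2/7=-0.29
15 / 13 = 1.15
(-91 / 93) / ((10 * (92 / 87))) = -2639 / 28520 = -0.09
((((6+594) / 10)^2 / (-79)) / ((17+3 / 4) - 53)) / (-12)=-400 / 3713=-0.11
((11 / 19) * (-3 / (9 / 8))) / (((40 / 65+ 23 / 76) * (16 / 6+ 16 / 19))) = -10868 / 22675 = -0.48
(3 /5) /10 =3 /50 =0.06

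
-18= -18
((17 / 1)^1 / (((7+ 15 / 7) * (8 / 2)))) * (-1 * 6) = -357 / 128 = -2.79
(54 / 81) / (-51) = -2 / 153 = -0.01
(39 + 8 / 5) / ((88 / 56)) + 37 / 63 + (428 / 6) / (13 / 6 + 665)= 367989694 / 13870395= 26.53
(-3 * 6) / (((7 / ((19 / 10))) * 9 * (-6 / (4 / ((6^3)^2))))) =19 / 2449440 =0.00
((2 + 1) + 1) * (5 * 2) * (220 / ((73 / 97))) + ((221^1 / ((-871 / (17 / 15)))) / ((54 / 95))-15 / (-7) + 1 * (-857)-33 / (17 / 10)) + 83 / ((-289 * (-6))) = 8670468260998 / 801453933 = 10818.42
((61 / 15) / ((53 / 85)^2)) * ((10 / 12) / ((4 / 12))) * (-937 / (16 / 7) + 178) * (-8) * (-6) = -1635530475 / 5618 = -291123.26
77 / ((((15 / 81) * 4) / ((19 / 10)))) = 39501 / 200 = 197.50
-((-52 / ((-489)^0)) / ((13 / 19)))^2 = -5776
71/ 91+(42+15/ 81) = 105566/ 2457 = 42.97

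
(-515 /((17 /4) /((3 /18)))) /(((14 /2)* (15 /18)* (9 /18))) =-824 /119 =-6.92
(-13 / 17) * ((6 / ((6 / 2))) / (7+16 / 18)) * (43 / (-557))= 0.01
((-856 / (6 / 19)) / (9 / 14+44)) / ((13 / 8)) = -910784 / 24375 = -37.37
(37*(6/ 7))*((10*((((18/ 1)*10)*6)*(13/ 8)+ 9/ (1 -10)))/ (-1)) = -3893880/ 7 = -556268.57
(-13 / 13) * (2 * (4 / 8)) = -1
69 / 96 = 23 / 32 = 0.72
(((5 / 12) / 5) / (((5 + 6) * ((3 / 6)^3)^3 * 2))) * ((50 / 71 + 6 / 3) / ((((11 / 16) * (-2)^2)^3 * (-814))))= -131072 / 423080977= -0.00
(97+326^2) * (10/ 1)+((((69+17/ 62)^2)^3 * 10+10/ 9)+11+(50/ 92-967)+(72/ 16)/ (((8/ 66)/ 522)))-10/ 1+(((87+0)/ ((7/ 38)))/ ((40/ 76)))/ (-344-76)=7958951766135470850099059491/ 7201559869106400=1105170533994.75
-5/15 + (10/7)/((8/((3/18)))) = -17/56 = -0.30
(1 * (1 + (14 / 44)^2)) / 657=533 / 317988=0.00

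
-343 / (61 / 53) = -18179 / 61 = -298.02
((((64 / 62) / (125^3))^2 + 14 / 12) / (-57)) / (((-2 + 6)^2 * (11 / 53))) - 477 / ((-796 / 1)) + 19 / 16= 78187521472930843402357 / 43911201049804687500000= 1.78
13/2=6.50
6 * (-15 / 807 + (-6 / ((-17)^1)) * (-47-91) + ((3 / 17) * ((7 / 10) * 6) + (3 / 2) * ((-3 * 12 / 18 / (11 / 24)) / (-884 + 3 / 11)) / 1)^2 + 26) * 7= -170966599015682148 / 183658916429525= -930.89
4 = 4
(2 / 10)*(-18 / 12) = -3 / 10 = -0.30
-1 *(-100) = 100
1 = 1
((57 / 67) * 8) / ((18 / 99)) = 2508 / 67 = 37.43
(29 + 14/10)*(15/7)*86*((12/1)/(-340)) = -117648/595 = -197.73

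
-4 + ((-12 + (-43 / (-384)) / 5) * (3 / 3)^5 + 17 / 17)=-28757 / 1920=-14.98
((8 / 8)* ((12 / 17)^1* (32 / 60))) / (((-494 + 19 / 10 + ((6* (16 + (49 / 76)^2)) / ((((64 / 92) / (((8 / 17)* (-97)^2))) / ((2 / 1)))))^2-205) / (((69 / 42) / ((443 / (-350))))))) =-2608922163200 / 8393271454217932938150511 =-0.00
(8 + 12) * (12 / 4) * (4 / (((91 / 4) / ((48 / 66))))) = 7.67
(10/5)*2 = 4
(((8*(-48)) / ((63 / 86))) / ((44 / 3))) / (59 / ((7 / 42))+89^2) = -2752 / 637175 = -0.00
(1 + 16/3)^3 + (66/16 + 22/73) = 4075451/15768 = 258.46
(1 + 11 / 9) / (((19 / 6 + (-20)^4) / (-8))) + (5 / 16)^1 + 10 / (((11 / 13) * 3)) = 718395445 / 168963344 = 4.25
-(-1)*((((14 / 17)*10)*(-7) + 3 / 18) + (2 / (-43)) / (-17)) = -252097 / 4386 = -57.48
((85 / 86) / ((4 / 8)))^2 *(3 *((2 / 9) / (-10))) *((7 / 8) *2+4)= -33235 / 22188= -1.50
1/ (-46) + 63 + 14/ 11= 32511/ 506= 64.25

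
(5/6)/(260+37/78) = 65/20317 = 0.00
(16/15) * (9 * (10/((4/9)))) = 216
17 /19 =0.89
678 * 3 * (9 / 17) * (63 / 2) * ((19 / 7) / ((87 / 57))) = 29738097 / 493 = 60320.68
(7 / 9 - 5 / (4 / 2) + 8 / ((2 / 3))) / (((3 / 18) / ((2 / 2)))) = 185 / 3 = 61.67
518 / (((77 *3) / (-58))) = -4292 / 33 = -130.06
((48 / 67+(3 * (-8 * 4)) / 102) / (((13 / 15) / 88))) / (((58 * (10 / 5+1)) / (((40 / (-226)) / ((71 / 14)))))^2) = -2207744000 / 2404683432862269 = -0.00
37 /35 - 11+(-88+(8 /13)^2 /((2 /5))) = -573732 /5915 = -97.00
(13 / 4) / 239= 13 / 956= 0.01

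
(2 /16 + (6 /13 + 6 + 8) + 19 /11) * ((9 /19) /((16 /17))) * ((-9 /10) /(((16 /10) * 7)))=-25698951 /38950912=-0.66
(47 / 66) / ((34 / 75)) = 1175 / 748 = 1.57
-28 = -28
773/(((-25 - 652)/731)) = -565063/677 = -834.66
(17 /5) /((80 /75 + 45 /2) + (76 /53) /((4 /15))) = 5406 /46021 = 0.12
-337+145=-192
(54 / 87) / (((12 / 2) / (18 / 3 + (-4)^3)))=-6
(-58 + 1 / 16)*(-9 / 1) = 521.44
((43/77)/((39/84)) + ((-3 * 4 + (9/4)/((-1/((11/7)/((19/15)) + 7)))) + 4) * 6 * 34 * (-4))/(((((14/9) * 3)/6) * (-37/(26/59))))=-7414767288/22356103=-331.67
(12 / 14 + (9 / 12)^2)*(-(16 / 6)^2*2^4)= -3392 / 21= -161.52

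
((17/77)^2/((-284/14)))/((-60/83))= 23987/7216440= 0.00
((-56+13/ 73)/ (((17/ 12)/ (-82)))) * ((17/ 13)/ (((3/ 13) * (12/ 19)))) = 6348850/ 219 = 28990.18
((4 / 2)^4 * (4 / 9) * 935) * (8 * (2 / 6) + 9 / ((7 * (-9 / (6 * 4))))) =-957440 / 189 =-5065.82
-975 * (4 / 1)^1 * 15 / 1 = -58500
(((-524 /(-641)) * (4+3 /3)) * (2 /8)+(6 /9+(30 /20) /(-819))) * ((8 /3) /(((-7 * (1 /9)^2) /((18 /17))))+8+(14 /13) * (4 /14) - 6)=-4621560477 /90238057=-51.22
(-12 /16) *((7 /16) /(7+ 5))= -7 /256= -0.03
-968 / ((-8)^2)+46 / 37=-13.88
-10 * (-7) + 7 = 77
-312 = -312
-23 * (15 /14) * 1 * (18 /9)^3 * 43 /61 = -59340 /427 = -138.97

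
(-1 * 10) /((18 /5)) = -25 /9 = -2.78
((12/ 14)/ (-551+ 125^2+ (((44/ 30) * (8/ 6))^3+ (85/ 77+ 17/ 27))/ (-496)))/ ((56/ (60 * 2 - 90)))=2796626250/ 91807036242523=0.00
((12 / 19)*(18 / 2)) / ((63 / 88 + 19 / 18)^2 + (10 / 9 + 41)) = 67744512 / 539280667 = 0.13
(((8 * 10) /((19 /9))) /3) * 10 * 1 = 2400 /19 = 126.32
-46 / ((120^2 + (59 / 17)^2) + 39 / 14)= -186116 / 58322405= -0.00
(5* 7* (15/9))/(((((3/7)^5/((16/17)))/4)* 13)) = 188238400/161109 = 1168.39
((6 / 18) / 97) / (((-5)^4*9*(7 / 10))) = 0.00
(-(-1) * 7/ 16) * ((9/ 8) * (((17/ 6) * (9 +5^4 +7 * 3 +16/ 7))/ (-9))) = -78217/ 768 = -101.85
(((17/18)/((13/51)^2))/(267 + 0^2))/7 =4913/631722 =0.01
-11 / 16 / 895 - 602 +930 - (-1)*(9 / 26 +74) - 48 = 65964937 / 186160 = 354.35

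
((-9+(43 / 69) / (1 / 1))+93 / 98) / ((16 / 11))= -552497 / 108192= -5.11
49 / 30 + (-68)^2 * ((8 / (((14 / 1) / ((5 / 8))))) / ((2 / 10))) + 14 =1737283 / 210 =8272.78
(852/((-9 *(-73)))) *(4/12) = 284/657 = 0.43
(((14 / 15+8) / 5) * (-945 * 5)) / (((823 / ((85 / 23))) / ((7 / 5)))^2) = -119547162 / 358307041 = -0.33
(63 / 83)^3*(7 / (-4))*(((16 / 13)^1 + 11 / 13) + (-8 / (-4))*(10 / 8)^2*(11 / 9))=-1073340639 / 237863392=-4.51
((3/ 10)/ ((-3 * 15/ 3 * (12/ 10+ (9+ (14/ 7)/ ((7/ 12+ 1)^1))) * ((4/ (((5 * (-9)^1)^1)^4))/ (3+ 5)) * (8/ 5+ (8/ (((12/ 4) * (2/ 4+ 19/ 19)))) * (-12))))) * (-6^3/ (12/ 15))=-3506034375/ 17908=-195780.34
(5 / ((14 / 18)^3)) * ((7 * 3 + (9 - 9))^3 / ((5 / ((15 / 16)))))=295245 / 16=18452.81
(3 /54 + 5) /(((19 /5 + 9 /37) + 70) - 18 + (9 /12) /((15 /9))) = 6734 /75249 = 0.09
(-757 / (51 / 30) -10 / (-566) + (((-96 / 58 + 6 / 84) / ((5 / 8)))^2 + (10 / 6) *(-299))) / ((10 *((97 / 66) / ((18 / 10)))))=-1379592814181472 / 12019300251875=-114.78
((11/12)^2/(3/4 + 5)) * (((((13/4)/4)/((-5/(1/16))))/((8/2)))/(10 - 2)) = -1573/33914880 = -0.00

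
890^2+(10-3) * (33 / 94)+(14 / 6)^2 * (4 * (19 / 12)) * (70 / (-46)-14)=15402315451 / 19458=791567.24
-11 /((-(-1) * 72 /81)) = -12.38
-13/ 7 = -1.86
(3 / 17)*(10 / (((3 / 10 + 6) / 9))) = 300 / 119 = 2.52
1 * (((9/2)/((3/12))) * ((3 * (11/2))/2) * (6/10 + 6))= 9801/10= 980.10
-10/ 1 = -10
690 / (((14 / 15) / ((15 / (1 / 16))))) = 1242000 / 7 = 177428.57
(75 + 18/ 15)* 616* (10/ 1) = 469392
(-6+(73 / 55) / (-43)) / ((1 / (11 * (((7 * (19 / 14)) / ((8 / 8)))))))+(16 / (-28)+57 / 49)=-13266383 / 21070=-629.63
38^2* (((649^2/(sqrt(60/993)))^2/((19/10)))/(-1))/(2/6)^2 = -20083198788358002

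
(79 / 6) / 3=79 / 18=4.39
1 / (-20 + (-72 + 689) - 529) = 1 / 68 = 0.01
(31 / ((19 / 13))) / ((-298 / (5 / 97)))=-2015 / 549214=-0.00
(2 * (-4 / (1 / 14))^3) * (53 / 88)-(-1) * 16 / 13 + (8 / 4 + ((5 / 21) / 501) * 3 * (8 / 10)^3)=-2652115609798 / 12537525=-211534.22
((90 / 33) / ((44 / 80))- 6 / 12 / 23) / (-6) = -27479 / 33396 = -0.82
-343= -343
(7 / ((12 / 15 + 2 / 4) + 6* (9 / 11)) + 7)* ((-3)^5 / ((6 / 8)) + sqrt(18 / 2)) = -2608.89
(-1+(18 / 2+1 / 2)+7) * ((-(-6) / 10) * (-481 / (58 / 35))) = -313131 / 116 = -2699.41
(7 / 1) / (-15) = -7 / 15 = -0.47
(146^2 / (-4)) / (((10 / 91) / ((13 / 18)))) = -6304207 / 180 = -35023.37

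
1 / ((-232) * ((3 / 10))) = -5 / 348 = -0.01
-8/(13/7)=-56/13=-4.31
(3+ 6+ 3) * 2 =24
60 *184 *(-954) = -10532160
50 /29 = 1.72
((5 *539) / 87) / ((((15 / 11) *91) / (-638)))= -18634 / 117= -159.26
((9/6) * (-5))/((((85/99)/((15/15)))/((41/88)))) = -1107/272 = -4.07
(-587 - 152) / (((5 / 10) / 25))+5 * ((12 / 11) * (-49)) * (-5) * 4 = -347650 / 11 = -31604.55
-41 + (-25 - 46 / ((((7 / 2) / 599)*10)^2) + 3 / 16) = -265367461 / 19600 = -13539.16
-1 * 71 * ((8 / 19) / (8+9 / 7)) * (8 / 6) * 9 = -47712 / 1235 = -38.63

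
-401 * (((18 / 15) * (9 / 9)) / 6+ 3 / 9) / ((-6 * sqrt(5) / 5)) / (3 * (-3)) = -1604 * sqrt(5) / 405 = -8.86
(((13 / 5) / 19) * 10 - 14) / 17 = -240 / 323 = -0.74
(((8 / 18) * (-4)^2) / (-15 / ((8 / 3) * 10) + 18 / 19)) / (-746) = -9728 / 392769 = -0.02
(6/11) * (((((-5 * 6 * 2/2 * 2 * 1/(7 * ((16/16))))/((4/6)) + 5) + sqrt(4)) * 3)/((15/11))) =-246/35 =-7.03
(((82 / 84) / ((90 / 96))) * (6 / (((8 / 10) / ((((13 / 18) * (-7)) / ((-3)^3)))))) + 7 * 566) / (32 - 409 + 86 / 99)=-31783004 / 3016197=-10.54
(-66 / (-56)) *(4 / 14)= 33 / 98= 0.34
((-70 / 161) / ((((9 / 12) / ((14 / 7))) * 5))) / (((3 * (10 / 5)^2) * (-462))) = 2 / 47817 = 0.00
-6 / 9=-2 / 3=-0.67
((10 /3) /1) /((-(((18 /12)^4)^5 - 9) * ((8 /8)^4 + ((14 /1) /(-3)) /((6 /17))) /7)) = 7340032 /12750273129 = 0.00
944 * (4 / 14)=1888 / 7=269.71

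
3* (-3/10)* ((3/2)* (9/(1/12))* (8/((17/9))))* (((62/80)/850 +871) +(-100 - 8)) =-170205665391/361250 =-471157.55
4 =4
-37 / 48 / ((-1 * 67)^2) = -37 / 215472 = -0.00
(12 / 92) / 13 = 3 / 299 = 0.01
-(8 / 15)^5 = -32768 / 759375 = -0.04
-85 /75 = -1.13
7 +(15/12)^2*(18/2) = 337/16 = 21.06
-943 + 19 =-924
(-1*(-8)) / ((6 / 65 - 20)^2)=8450 / 418609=0.02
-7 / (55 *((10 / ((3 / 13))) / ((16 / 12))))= -14 / 3575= -0.00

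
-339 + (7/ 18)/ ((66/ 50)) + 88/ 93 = -6219497/ 18414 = -337.76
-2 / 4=-1 / 2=-0.50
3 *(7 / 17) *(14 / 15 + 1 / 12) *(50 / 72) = 2135 / 2448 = 0.87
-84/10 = -42/5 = -8.40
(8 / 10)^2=16 / 25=0.64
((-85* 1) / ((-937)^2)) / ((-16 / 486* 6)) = 6885 / 14047504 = 0.00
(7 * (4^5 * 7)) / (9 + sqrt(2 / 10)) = 564480 / 101- 12544 * sqrt(5) / 101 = 5311.20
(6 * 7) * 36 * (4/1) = 6048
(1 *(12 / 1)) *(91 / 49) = 156 / 7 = 22.29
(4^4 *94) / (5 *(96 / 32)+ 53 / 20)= 481280 / 353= 1363.40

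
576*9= 5184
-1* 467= -467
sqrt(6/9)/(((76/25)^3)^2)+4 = 244140625 * sqrt(6)/578099785728+4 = 4.00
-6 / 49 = -0.12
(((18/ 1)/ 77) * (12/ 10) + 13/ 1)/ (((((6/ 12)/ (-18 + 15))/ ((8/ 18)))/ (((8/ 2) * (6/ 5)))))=-327232/ 1925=-169.99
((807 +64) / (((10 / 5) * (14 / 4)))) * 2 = 1742 / 7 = 248.86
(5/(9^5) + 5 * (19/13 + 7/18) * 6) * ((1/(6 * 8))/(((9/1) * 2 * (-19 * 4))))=-332920/393797781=-0.00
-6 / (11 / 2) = -1.09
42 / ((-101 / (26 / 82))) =-546 / 4141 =-0.13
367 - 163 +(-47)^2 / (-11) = 35 / 11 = 3.18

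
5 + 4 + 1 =10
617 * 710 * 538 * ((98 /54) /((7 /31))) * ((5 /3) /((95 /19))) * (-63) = -358000441540 /9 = -39777826837.78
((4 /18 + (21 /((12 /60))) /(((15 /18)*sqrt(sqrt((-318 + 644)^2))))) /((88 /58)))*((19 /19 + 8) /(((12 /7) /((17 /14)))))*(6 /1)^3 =4437 /22 + 2515779*sqrt(326) /7172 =6535.14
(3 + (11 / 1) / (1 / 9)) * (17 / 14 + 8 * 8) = 46563 / 7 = 6651.86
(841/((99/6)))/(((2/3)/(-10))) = -8410/11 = -764.55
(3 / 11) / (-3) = -1 / 11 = -0.09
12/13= 0.92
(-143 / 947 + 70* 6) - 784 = -344851 / 947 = -364.15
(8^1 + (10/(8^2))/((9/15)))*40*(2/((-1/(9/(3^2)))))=-3965/6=-660.83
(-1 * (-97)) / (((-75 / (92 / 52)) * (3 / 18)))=-4462 / 325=-13.73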